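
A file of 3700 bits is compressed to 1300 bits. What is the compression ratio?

Compression ratio = Original / Compressed
= 3700 / 1300 = 2.85:1


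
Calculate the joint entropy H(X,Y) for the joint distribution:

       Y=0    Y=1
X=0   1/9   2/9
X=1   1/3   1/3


H(X,Y) = -Σ p(x,y) log₂ p(x,y)
  p(0,0)=1/9: -0.1111 × log₂(0.1111) = 0.3522
  p(0,1)=2/9: -0.2222 × log₂(0.2222) = 0.4822
  p(1,0)=1/3: -0.3333 × log₂(0.3333) = 0.5283
  p(1,1)=1/3: -0.3333 × log₂(0.3333) = 0.5283
H(X,Y) = 1.8911 bits


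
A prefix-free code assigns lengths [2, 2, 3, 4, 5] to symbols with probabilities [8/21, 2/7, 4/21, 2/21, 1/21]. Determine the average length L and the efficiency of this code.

Average length L = Σ p_i × l_i = 2.5238 bits
Entropy H = 2.0347 bits
Efficiency η = H/L × 100% = 80.62%


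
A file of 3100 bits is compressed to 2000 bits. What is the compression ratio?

Compression ratio = Original / Compressed
= 3100 / 2000 = 1.55:1


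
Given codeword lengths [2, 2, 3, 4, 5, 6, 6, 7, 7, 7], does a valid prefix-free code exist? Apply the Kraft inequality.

Kraft inequality: Σ 2^(-l_i) ≤ 1 for prefix-free code
Calculating: 2^(-2) + 2^(-2) + 2^(-3) + 2^(-4) + 2^(-5) + 2^(-6) + 2^(-6) + 2^(-7) + 2^(-7) + 2^(-7)
= 0.25 + 0.25 + 0.125 + 0.0625 + 0.03125 + 0.015625 + 0.015625 + 0.0078125 + 0.0078125 + 0.0078125
= 0.7734
Since 0.7734 ≤ 1, prefix-free code exists


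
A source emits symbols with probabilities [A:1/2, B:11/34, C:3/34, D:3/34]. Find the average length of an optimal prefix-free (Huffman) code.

Huffman tree construction:
Combine smallest probabilities repeatedly
Resulting codes:
  A: 0 (length 1)
  B: 11 (length 2)
  C: 100 (length 3)
  D: 101 (length 3)
Average length = Σ p(s) × length(s) = 1.6765 bits


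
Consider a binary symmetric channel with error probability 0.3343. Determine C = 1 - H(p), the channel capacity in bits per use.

For BSC with error probability p:
C = 1 - H(p) where H(p) is binary entropy
H(0.3343) = -0.3343 × log₂(0.3343) - 0.6657 × log₂(0.6657)
H(p) = 0.9193
C = 1 - 0.9193 = 0.0807 bits/use


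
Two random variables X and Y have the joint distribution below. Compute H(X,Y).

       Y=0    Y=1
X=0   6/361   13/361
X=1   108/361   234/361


H(X,Y) = -Σ p(x,y) log₂ p(x,y)
  p(0,0)=6/361: -0.0166 × log₂(0.0166) = 0.0982
  p(0,1)=13/361: -0.0360 × log₂(0.0360) = 0.1727
  p(1,0)=108/361: -0.2992 × log₂(0.2992) = 0.5208
  p(1,1)=234/361: -0.6482 × log₂(0.6482) = 0.4054
H(X,Y) = 1.1972 bits


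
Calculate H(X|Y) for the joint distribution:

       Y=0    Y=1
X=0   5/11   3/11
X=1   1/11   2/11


H(X|Y) = Σ_y p(y) H(X|Y=y)
  p(Y=0) = 6/11, H(X|Y=0) = 0.6500
  p(Y=1) = 5/11, H(X|Y=1) = 0.9710
H(X|Y) = 0.5455×0.6500 + 0.4545×0.9710 = 0.7959 bits


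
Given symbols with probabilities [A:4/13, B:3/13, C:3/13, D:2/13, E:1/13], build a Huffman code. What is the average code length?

Huffman tree construction:
Combine smallest probabilities repeatedly
Resulting codes:
  A: 11 (length 2)
  B: 00 (length 2)
  C: 01 (length 2)
  D: 101 (length 3)
  E: 100 (length 3)
Average length = Σ p(s) × length(s) = 2.2308 bits


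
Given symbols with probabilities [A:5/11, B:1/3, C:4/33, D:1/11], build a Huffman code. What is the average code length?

Huffman tree construction:
Combine smallest probabilities repeatedly
Resulting codes:
  A: 0 (length 1)
  B: 11 (length 2)
  C: 101 (length 3)
  D: 100 (length 3)
Average length = Σ p(s) × length(s) = 1.7576 bits


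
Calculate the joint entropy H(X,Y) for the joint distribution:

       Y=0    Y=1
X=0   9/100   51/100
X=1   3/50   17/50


H(X,Y) = -Σ p(x,y) log₂ p(x,y)
  p(0,0)=9/100: -0.0900 × log₂(0.0900) = 0.3127
  p(0,1)=51/100: -0.5100 × log₂(0.5100) = 0.4954
  p(1,0)=3/50: -0.0600 × log₂(0.0600) = 0.2435
  p(1,1)=17/50: -0.3400 × log₂(0.3400) = 0.5292
H(X,Y) = 1.5808 bits


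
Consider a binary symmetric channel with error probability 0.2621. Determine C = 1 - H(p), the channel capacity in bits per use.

For BSC with error probability p:
C = 1 - H(p) where H(p) is binary entropy
H(0.2621) = -0.2621 × log₂(0.2621) - 0.7379 × log₂(0.7379)
H(p) = 0.8299
C = 1 - 0.8299 = 0.1701 bits/use


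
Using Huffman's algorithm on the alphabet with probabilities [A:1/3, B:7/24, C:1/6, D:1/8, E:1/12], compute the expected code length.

Huffman tree construction:
Combine smallest probabilities repeatedly
Resulting codes:
  A: 11 (length 2)
  B: 10 (length 2)
  C: 00 (length 2)
  D: 011 (length 3)
  E: 010 (length 3)
Average length = Σ p(s) × length(s) = 2.2083 bits


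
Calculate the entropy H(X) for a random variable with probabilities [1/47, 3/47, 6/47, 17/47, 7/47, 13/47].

H(X) = -Σ p(x) log₂ p(x)
  -1/47 × log₂(1/47) = 0.1182
  -3/47 × log₂(3/47) = 0.2534
  -6/47 × log₂(6/47) = 0.3791
  -17/47 × log₂(17/47) = 0.5307
  -7/47 × log₂(7/47) = 0.4092
  -13/47 × log₂(13/47) = 0.5128
H(X) = 2.2033 bits


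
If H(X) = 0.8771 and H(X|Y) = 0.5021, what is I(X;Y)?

I(X;Y) = H(X) - H(X|Y)
I(X;Y) = 0.8771 - 0.5021 = 0.375 bits


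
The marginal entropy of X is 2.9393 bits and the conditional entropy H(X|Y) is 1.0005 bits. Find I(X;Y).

I(X;Y) = H(X) - H(X|Y)
I(X;Y) = 2.9393 - 1.0005 = 1.9388 bits


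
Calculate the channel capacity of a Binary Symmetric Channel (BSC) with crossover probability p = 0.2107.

For BSC with error probability p:
C = 1 - H(p) where H(p) is binary entropy
H(0.2107) = -0.2107 × log₂(0.2107) - 0.7893 × log₂(0.7893)
H(p) = 0.7428
C = 1 - 0.7428 = 0.2572 bits/use


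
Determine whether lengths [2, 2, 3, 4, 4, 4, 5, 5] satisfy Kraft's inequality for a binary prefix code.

Kraft inequality: Σ 2^(-l_i) ≤ 1 for prefix-free code
Calculating: 2^(-2) + 2^(-2) + 2^(-3) + 2^(-4) + 2^(-4) + 2^(-4) + 2^(-5) + 2^(-5)
= 0.25 + 0.25 + 0.125 + 0.0625 + 0.0625 + 0.0625 + 0.03125 + 0.03125
= 0.8750
Since 0.8750 ≤ 1, prefix-free code exists


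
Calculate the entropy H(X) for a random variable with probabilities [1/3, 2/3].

H(X) = -Σ p(x) log₂ p(x)
  -1/3 × log₂(1/3) = 0.5283
  -2/3 × log₂(2/3) = 0.3900
H(X) = 0.9183 bits


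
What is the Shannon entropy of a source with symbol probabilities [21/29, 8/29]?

H(X) = -Σ p(x) log₂ p(x)
  -21/29 × log₂(21/29) = 0.3372
  -8/29 × log₂(8/29) = 0.5125
H(X) = 0.8498 bits


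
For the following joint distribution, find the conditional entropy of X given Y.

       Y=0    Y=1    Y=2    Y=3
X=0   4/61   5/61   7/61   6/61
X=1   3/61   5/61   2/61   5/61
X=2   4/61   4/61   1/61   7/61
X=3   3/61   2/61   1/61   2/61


H(X|Y) = Σ_y p(y) H(X|Y=y)
  p(Y=0) = 14/61, H(X|Y=0) = 1.9852
  p(Y=1) = 16/61, H(X|Y=1) = 1.9238
  p(Y=2) = 11/61, H(X|Y=2) = 1.4911
  p(Y=3) = 20/61, H(X|Y=3) = 1.8834
H(X|Y) = 0.2295×1.9852 + 0.2623×1.9238 + 0.1803×1.4911 + 0.3279×1.8834 = 1.8466 bits


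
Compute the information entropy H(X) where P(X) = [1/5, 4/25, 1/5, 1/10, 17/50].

H(X) = -Σ p(x) log₂ p(x)
  -1/5 × log₂(1/5) = 0.4644
  -4/25 × log₂(4/25) = 0.4230
  -1/5 × log₂(1/5) = 0.4644
  -1/10 × log₂(1/10) = 0.3322
  -17/50 × log₂(17/50) = 0.5292
H(X) = 2.2132 bits


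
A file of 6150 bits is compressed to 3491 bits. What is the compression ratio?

Compression ratio = Original / Compressed
= 6150 / 3491 = 1.76:1


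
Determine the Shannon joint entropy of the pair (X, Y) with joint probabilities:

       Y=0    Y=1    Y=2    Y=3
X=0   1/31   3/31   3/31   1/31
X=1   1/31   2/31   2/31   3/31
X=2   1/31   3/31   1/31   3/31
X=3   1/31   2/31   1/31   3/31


H(X,Y) = -Σ p(x,y) log₂ p(x,y)
  p(0,0)=1/31: -0.0323 × log₂(0.0323) = 0.1598
  p(0,1)=3/31: -0.0968 × log₂(0.0968) = 0.3261
  p(0,2)=3/31: -0.0968 × log₂(0.0968) = 0.3261
  p(0,3)=1/31: -0.0323 × log₂(0.0323) = 0.1598
  p(1,0)=1/31: -0.0323 × log₂(0.0323) = 0.1598
  p(1,1)=2/31: -0.0645 × log₂(0.0645) = 0.2551
  p(1,2)=2/31: -0.0645 × log₂(0.0645) = 0.2551
  p(1,3)=3/31: -0.0968 × log₂(0.0968) = 0.3261
  p(2,0)=1/31: -0.0323 × log₂(0.0323) = 0.1598
  p(2,1)=3/31: -0.0968 × log₂(0.0968) = 0.3261
  p(2,2)=1/31: -0.0323 × log₂(0.0323) = 0.1598
  p(2,3)=3/31: -0.0968 × log₂(0.0968) = 0.3261
  p(3,0)=1/31: -0.0323 × log₂(0.0323) = 0.1598
  p(3,1)=2/31: -0.0645 × log₂(0.0645) = 0.2551
  p(3,2)=1/31: -0.0323 × log₂(0.0323) = 0.1598
  p(3,3)=3/31: -0.0968 × log₂(0.0968) = 0.3261
H(X,Y) = 3.8403 bits


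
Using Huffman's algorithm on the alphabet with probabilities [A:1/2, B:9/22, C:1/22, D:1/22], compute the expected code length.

Huffman tree construction:
Combine smallest probabilities repeatedly
Resulting codes:
  A: 0 (length 1)
  B: 11 (length 2)
  C: 100 (length 3)
  D: 101 (length 3)
Average length = Σ p(s) × length(s) = 1.5909 bits


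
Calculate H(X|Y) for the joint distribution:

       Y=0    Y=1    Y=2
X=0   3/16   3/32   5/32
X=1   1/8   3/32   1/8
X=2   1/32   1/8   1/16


H(X|Y) = Σ_y p(y) H(X|Y=y)
  p(Y=0) = 11/32, H(X|Y=0) = 1.3222
  p(Y=1) = 5/16, H(X|Y=1) = 1.5710
  p(Y=2) = 11/32, H(X|Y=2) = 1.4949
H(X|Y) = 0.3438×1.3222 + 0.3125×1.5710 + 0.3438×1.4949 = 1.4593 bits


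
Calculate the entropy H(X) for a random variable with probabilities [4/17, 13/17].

H(X) = -Σ p(x) log₂ p(x)
  -4/17 × log₂(4/17) = 0.4912
  -13/17 × log₂(13/17) = 0.2960
H(X) = 0.7871 bits


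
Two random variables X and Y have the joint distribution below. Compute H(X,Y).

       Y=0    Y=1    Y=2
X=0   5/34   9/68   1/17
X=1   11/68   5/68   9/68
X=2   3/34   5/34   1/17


H(X,Y) = -Σ p(x,y) log₂ p(x,y)
  p(0,0)=5/34: -0.1471 × log₂(0.1471) = 0.4067
  p(0,1)=9/68: -0.1324 × log₂(0.1324) = 0.3861
  p(0,2)=1/17: -0.0588 × log₂(0.0588) = 0.2404
  p(1,0)=11/68: -0.1618 × log₂(0.1618) = 0.4251
  p(1,1)=5/68: -0.0735 × log₂(0.0735) = 0.2769
  p(1,2)=9/68: -0.1324 × log₂(0.1324) = 0.3861
  p(2,0)=3/34: -0.0882 × log₂(0.0882) = 0.3090
  p(2,1)=5/34: -0.1471 × log₂(0.1471) = 0.4067
  p(2,2)=1/17: -0.0588 × log₂(0.0588) = 0.2404
H(X,Y) = 3.0776 bits


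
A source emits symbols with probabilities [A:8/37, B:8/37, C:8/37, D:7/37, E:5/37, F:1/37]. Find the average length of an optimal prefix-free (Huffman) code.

Huffman tree construction:
Combine smallest probabilities repeatedly
Resulting codes:
  A: 00 (length 2)
  B: 01 (length 2)
  C: 10 (length 2)
  D: 111 (length 3)
  E: 1101 (length 4)
  F: 1100 (length 4)
Average length = Σ p(s) × length(s) = 2.5135 bits


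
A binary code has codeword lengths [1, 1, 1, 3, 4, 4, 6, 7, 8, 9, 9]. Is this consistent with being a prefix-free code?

Kraft inequality: Σ 2^(-l_i) ≤ 1 for prefix-free code
Calculating: 2^(-1) + 2^(-1) + 2^(-1) + 2^(-3) + 2^(-4) + 2^(-4) + 2^(-6) + 2^(-7) + 2^(-8) + 2^(-9) + 2^(-9)
= 0.5 + 0.5 + 0.5 + 0.125 + 0.0625 + 0.0625 + 0.015625 + 0.0078125 + 0.00390625 + 0.001953125 + 0.001953125
= 1.7812
Since 1.7812 > 1, prefix-free code does not exist


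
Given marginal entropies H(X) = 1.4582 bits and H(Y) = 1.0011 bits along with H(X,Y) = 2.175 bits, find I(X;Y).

I(X;Y) = H(X) + H(Y) - H(X,Y)
I(X;Y) = 1.4582 + 1.0011 - 2.175 = 0.2843 bits


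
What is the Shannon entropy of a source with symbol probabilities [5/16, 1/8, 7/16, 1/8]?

H(X) = -Σ p(x) log₂ p(x)
  -5/16 × log₂(5/16) = 0.5244
  -1/8 × log₂(1/8) = 0.3750
  -7/16 × log₂(7/16) = 0.5218
  -1/8 × log₂(1/8) = 0.3750
H(X) = 1.7962 bits


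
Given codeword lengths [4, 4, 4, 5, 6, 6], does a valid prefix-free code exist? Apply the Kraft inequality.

Kraft inequality: Σ 2^(-l_i) ≤ 1 for prefix-free code
Calculating: 2^(-4) + 2^(-4) + 2^(-4) + 2^(-5) + 2^(-6) + 2^(-6)
= 0.0625 + 0.0625 + 0.0625 + 0.03125 + 0.015625 + 0.015625
= 0.2500
Since 0.2500 ≤ 1, prefix-free code exists


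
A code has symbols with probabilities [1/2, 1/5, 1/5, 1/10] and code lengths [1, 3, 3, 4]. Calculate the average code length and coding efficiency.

Average length L = Σ p_i × l_i = 2.1000 bits
Entropy H = 1.7610 bits
Efficiency η = H/L × 100% = 83.86%


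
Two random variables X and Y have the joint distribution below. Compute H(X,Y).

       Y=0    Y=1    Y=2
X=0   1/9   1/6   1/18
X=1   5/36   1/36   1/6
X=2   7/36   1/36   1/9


H(X,Y) = -Σ p(x,y) log₂ p(x,y)
  p(0,0)=1/9: -0.1111 × log₂(0.1111) = 0.3522
  p(0,1)=1/6: -0.1667 × log₂(0.1667) = 0.4308
  p(0,2)=1/18: -0.0556 × log₂(0.0556) = 0.2317
  p(1,0)=5/36: -0.1389 × log₂(0.1389) = 0.3956
  p(1,1)=1/36: -0.0278 × log₂(0.0278) = 0.1436
  p(1,2)=1/6: -0.1667 × log₂(0.1667) = 0.4308
  p(2,0)=7/36: -0.1944 × log₂(0.1944) = 0.4594
  p(2,1)=1/36: -0.0278 × log₂(0.0278) = 0.1436
  p(2,2)=1/9: -0.1111 × log₂(0.1111) = 0.3522
H(X,Y) = 2.9399 bits


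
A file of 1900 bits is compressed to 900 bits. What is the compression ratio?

Compression ratio = Original / Compressed
= 1900 / 900 = 2.11:1


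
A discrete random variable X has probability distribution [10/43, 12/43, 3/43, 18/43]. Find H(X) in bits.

H(X) = -Σ p(x) log₂ p(x)
  -10/43 × log₂(10/43) = 0.4894
  -12/43 × log₂(12/43) = 0.5139
  -3/43 × log₂(3/43) = 0.2680
  -18/43 × log₂(18/43) = 0.5259
H(X) = 1.7971 bits


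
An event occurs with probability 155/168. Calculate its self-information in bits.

Information content I(x) = -log₂(p(x))
I = -log₂(155/168) = -log₂(0.9226)
I = 0.1162 bits


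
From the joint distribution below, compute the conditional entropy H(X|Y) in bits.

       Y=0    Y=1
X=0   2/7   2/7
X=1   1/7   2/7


H(X|Y) = Σ_y p(y) H(X|Y=y)
  p(Y=0) = 3/7, H(X|Y=0) = 0.9183
  p(Y=1) = 4/7, H(X|Y=1) = 1.0000
H(X|Y) = 0.4286×0.9183 + 0.5714×1.0000 = 0.9650 bits


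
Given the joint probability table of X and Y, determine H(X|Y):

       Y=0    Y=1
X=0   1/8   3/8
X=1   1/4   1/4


H(X|Y) = Σ_y p(y) H(X|Y=y)
  p(Y=0) = 3/8, H(X|Y=0) = 0.9183
  p(Y=1) = 5/8, H(X|Y=1) = 0.9710
H(X|Y) = 0.3750×0.9183 + 0.6250×0.9710 = 0.9512 bits


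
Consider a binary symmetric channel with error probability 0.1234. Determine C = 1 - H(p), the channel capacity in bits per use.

For BSC with error probability p:
C = 1 - H(p) where H(p) is binary entropy
H(0.1234) = -0.1234 × log₂(0.1234) - 0.8766 × log₂(0.8766)
H(p) = 0.5391
C = 1 - 0.5391 = 0.4609 bits/use


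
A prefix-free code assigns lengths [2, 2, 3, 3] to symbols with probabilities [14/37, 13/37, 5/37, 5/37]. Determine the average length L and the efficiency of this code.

Average length L = Σ p_i × l_i = 2.2703 bits
Entropy H = 1.8411 bits
Efficiency η = H/L × 100% = 81.10%


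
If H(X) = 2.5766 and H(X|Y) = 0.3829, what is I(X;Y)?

I(X;Y) = H(X) - H(X|Y)
I(X;Y) = 2.5766 - 0.3829 = 2.1937 bits


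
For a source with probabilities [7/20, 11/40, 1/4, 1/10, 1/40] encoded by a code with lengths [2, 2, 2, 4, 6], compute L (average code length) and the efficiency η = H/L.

Average length L = Σ p_i × l_i = 2.3000 bits
Entropy H = 2.0075 bits
Efficiency η = H/L × 100% = 87.28%


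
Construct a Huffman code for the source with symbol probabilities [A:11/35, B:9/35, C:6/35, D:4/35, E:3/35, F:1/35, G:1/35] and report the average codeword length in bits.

Huffman tree construction:
Combine smallest probabilities repeatedly
Resulting codes:
  A: 11 (length 2)
  B: 01 (length 2)
  C: 00 (length 2)
  D: 100 (length 3)
  E: 1011 (length 4)
  F: 10100 (length 5)
  G: 10101 (length 5)
Average length = Σ p(s) × length(s) = 2.4571 bits


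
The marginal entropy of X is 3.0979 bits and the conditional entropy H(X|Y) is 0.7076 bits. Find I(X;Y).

I(X;Y) = H(X) - H(X|Y)
I(X;Y) = 3.0979 - 0.7076 = 2.3903 bits


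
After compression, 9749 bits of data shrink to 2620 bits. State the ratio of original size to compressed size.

Compression ratio = Original / Compressed
= 9749 / 2620 = 3.72:1


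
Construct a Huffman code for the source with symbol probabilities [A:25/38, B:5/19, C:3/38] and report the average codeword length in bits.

Huffman tree construction:
Combine smallest probabilities repeatedly
Resulting codes:
  A: 1 (length 1)
  B: 01 (length 2)
  C: 00 (length 2)
Average length = Σ p(s) × length(s) = 1.3421 bits


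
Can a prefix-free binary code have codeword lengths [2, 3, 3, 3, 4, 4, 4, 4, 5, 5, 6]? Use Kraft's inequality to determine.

Kraft inequality: Σ 2^(-l_i) ≤ 1 for prefix-free code
Calculating: 2^(-2) + 2^(-3) + 2^(-3) + 2^(-3) + 2^(-4) + 2^(-4) + 2^(-4) + 2^(-4) + 2^(-5) + 2^(-5) + 2^(-6)
= 0.25 + 0.125 + 0.125 + 0.125 + 0.0625 + 0.0625 + 0.0625 + 0.0625 + 0.03125 + 0.03125 + 0.015625
= 0.9531
Since 0.9531 ≤ 1, prefix-free code exists


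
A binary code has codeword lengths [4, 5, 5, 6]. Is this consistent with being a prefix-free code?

Kraft inequality: Σ 2^(-l_i) ≤ 1 for prefix-free code
Calculating: 2^(-4) + 2^(-5) + 2^(-5) + 2^(-6)
= 0.0625 + 0.03125 + 0.03125 + 0.015625
= 0.1406
Since 0.1406 ≤ 1, prefix-free code exists


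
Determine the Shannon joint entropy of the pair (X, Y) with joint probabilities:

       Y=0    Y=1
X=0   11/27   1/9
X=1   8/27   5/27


H(X,Y) = -Σ p(x,y) log₂ p(x,y)
  p(0,0)=11/27: -0.4074 × log₂(0.4074) = 0.5278
  p(0,1)=1/9: -0.1111 × log₂(0.1111) = 0.3522
  p(1,0)=8/27: -0.2963 × log₂(0.2963) = 0.5200
  p(1,1)=5/27: -0.1852 × log₂(0.1852) = 0.4505
H(X,Y) = 1.8505 bits


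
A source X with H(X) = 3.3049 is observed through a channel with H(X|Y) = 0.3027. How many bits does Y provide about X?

I(X;Y) = H(X) - H(X|Y)
I(X;Y) = 3.3049 - 0.3027 = 3.0022 bits


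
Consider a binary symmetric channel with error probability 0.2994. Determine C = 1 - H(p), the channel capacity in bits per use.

For BSC with error probability p:
C = 1 - H(p) where H(p) is binary entropy
H(0.2994) = -0.2994 × log₂(0.2994) - 0.7006 × log₂(0.7006)
H(p) = 0.8806
C = 1 - 0.8806 = 0.1194 bits/use


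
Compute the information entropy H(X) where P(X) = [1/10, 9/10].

H(X) = -Σ p(x) log₂ p(x)
  -1/10 × log₂(1/10) = 0.3322
  -9/10 × log₂(9/10) = 0.1368
H(X) = 0.4690 bits


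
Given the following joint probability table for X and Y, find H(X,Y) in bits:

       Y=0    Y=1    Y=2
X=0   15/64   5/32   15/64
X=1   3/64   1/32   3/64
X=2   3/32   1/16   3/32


H(X,Y) = -Σ p(x,y) log₂ p(x,y)
  p(0,0)=15/64: -0.2344 × log₂(0.2344) = 0.4906
  p(0,1)=5/32: -0.1562 × log₂(0.1562) = 0.4184
  p(0,2)=15/64: -0.2344 × log₂(0.2344) = 0.4906
  p(1,0)=3/64: -0.0469 × log₂(0.0469) = 0.2070
  p(1,1)=1/32: -0.0312 × log₂(0.0312) = 0.1562
  p(1,2)=3/64: -0.0469 × log₂(0.0469) = 0.2070
  p(2,0)=3/32: -0.0938 × log₂(0.0938) = 0.3202
  p(2,1)=1/16: -0.0625 × log₂(0.0625) = 0.2500
  p(2,2)=3/32: -0.0938 × log₂(0.0938) = 0.3202
H(X,Y) = 2.8601 bits


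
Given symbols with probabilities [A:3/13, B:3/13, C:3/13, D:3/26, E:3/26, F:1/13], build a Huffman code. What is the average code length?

Huffman tree construction:
Combine smallest probabilities repeatedly
Resulting codes:
  A: 00 (length 2)
  B: 01 (length 2)
  C: 10 (length 2)
  D: 1111 (length 4)
  E: 110 (length 3)
  F: 1110 (length 4)
Average length = Σ p(s) × length(s) = 2.5000 bits


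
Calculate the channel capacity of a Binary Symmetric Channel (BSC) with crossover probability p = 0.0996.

For BSC with error probability p:
C = 1 - H(p) where H(p) is binary entropy
H(0.0996) = -0.0996 × log₂(0.0996) - 0.9004 × log₂(0.9004)
H(p) = 0.4677
C = 1 - 0.4677 = 0.5323 bits/use


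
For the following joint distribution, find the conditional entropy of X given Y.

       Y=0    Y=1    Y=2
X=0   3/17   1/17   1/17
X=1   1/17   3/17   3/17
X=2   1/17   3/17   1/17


H(X|Y) = Σ_y p(y) H(X|Y=y)
  p(Y=0) = 5/17, H(X|Y=0) = 1.3710
  p(Y=1) = 7/17, H(X|Y=1) = 1.4488
  p(Y=2) = 5/17, H(X|Y=2) = 1.3710
H(X|Y) = 0.2941×1.3710 + 0.4118×1.4488 + 0.2941×1.3710 = 1.4030 bits


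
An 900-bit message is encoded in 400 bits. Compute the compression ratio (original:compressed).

Compression ratio = Original / Compressed
= 900 / 400 = 2.25:1


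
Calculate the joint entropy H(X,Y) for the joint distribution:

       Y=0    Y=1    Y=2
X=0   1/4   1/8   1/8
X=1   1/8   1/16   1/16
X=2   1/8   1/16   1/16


H(X,Y) = -Σ p(x,y) log₂ p(x,y)
  p(0,0)=1/4: -0.2500 × log₂(0.2500) = 0.5000
  p(0,1)=1/8: -0.1250 × log₂(0.1250) = 0.3750
  p(0,2)=1/8: -0.1250 × log₂(0.1250) = 0.3750
  p(1,0)=1/8: -0.1250 × log₂(0.1250) = 0.3750
  p(1,1)=1/16: -0.0625 × log₂(0.0625) = 0.2500
  p(1,2)=1/16: -0.0625 × log₂(0.0625) = 0.2500
  p(2,0)=1/8: -0.1250 × log₂(0.1250) = 0.3750
  p(2,1)=1/16: -0.0625 × log₂(0.0625) = 0.2500
  p(2,2)=1/16: -0.0625 × log₂(0.0625) = 0.2500
H(X,Y) = 3.0000 bits


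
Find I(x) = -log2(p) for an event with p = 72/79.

Information content I(x) = -log₂(p(x))
I = -log₂(72/79) = -log₂(0.9114)
I = 0.1339 bits


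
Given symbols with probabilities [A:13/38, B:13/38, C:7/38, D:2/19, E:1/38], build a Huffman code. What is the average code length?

Huffman tree construction:
Combine smallest probabilities repeatedly
Resulting codes:
  A: 11 (length 2)
  B: 0 (length 1)
  C: 101 (length 3)
  D: 1001 (length 4)
  E: 1000 (length 4)
Average length = Σ p(s) × length(s) = 2.1053 bits


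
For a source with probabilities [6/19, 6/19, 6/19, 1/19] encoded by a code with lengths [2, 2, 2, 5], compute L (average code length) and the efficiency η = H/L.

Average length L = Σ p_i × l_i = 2.1579 bits
Entropy H = 1.7990 bits
Efficiency η = H/L × 100% = 83.37%


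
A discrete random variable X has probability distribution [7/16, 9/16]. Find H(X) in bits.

H(X) = -Σ p(x) log₂ p(x)
  -7/16 × log₂(7/16) = 0.5218
  -9/16 × log₂(9/16) = 0.4669
H(X) = 0.9887 bits


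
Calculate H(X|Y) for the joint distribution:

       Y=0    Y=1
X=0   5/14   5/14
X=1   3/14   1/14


H(X|Y) = Σ_y p(y) H(X|Y=y)
  p(Y=0) = 4/7, H(X|Y=0) = 0.9544
  p(Y=1) = 3/7, H(X|Y=1) = 0.6500
H(X|Y) = 0.5714×0.9544 + 0.4286×0.6500 = 0.8240 bits


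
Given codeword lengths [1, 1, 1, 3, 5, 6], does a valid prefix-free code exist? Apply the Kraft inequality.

Kraft inequality: Σ 2^(-l_i) ≤ 1 for prefix-free code
Calculating: 2^(-1) + 2^(-1) + 2^(-1) + 2^(-3) + 2^(-5) + 2^(-6)
= 0.5 + 0.5 + 0.5 + 0.125 + 0.03125 + 0.015625
= 1.6719
Since 1.6719 > 1, prefix-free code does not exist


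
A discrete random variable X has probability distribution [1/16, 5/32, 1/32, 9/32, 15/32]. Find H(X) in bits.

H(X) = -Σ p(x) log₂ p(x)
  -1/16 × log₂(1/16) = 0.2500
  -5/32 × log₂(5/32) = 0.4184
  -1/32 × log₂(1/32) = 0.1562
  -9/32 × log₂(9/32) = 0.5147
  -15/32 × log₂(15/32) = 0.5124
H(X) = 1.8518 bits


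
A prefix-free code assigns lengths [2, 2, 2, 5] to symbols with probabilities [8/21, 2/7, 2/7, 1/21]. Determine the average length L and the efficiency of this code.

Average length L = Σ p_i × l_i = 2.1429 bits
Entropy H = 1.7723 bits
Efficiency η = H/L × 100% = 82.71%


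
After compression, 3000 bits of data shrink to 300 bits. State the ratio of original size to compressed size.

Compression ratio = Original / Compressed
= 3000 / 300 = 10.00:1


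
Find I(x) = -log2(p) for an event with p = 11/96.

Information content I(x) = -log₂(p(x))
I = -log₂(11/96) = -log₂(0.1146)
I = 3.1255 bits


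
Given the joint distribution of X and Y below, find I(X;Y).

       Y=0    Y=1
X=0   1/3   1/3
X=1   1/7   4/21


H(X) = 0.9183, H(Y) = 0.9984, H(X,Y) = 1.9134
I(X;Y) = H(X) + H(Y) - H(X,Y) = 0.0033 bits


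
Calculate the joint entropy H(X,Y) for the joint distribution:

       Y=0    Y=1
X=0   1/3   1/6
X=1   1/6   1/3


H(X,Y) = -Σ p(x,y) log₂ p(x,y)
  p(0,0)=1/3: -0.3333 × log₂(0.3333) = 0.5283
  p(0,1)=1/6: -0.1667 × log₂(0.1667) = 0.4308
  p(1,0)=1/6: -0.1667 × log₂(0.1667) = 0.4308
  p(1,1)=1/3: -0.3333 × log₂(0.3333) = 0.5283
H(X,Y) = 1.9183 bits


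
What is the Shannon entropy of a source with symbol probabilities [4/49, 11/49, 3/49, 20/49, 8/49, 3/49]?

H(X) = -Σ p(x) log₂ p(x)
  -4/49 × log₂(4/49) = 0.2951
  -11/49 × log₂(11/49) = 0.4838
  -3/49 × log₂(3/49) = 0.2467
  -20/49 × log₂(20/49) = 0.5277
  -8/49 × log₂(8/49) = 0.4269
  -3/49 × log₂(3/49) = 0.2467
H(X) = 2.2269 bits


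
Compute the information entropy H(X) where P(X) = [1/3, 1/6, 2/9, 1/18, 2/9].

H(X) = -Σ p(x) log₂ p(x)
  -1/3 × log₂(1/3) = 0.5283
  -1/6 × log₂(1/6) = 0.4308
  -2/9 × log₂(2/9) = 0.4822
  -1/18 × log₂(1/18) = 0.2317
  -2/9 × log₂(2/9) = 0.4822
H(X) = 2.1552 bits


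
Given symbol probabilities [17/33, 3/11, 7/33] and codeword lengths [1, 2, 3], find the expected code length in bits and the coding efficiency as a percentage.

Average length L = Σ p_i × l_i = 1.6970 bits
Entropy H = 1.4787 bits
Efficiency η = H/L × 100% = 87.14%


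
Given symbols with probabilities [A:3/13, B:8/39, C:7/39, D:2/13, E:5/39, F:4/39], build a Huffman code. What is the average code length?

Huffman tree construction:
Combine smallest probabilities repeatedly
Resulting codes:
  A: 01 (length 2)
  B: 00 (length 2)
  C: 111 (length 3)
  D: 110 (length 3)
  E: 101 (length 3)
  F: 100 (length 3)
Average length = Σ p(s) × length(s) = 2.5641 bits


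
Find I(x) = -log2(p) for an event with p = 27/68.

Information content I(x) = -log₂(p(x))
I = -log₂(27/68) = -log₂(0.3971)
I = 1.3326 bits


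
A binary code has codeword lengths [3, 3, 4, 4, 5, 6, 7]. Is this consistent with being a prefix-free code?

Kraft inequality: Σ 2^(-l_i) ≤ 1 for prefix-free code
Calculating: 2^(-3) + 2^(-3) + 2^(-4) + 2^(-4) + 2^(-5) + 2^(-6) + 2^(-7)
= 0.125 + 0.125 + 0.0625 + 0.0625 + 0.03125 + 0.015625 + 0.0078125
= 0.4297
Since 0.4297 ≤ 1, prefix-free code exists


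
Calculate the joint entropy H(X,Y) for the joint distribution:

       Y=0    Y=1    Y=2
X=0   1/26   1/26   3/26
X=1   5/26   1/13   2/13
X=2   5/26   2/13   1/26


H(X,Y) = -Σ p(x,y) log₂ p(x,y)
  p(0,0)=1/26: -0.0385 × log₂(0.0385) = 0.1808
  p(0,1)=1/26: -0.0385 × log₂(0.0385) = 0.1808
  p(0,2)=3/26: -0.1154 × log₂(0.1154) = 0.3595
  p(1,0)=5/26: -0.1923 × log₂(0.1923) = 0.4574
  p(1,1)=1/13: -0.0769 × log₂(0.0769) = 0.2846
  p(1,2)=2/13: -0.1538 × log₂(0.1538) = 0.4155
  p(2,0)=5/26: -0.1923 × log₂(0.1923) = 0.4574
  p(2,1)=2/13: -0.1538 × log₂(0.1538) = 0.4155
  p(2,2)=1/26: -0.0385 × log₂(0.0385) = 0.1808
H(X,Y) = 2.9322 bits


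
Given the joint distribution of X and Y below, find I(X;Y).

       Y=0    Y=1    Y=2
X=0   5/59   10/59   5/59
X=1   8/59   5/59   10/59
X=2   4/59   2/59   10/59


H(X) = 1.5694, H(Y) = 1.5594, H(X,Y) = 3.0269
I(X;Y) = H(X) + H(Y) - H(X,Y) = 0.1019 bits


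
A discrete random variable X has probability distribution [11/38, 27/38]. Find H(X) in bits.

H(X) = -Σ p(x) log₂ p(x)
  -11/38 × log₂(11/38) = 0.5177
  -27/38 × log₂(27/38) = 0.3503
H(X) = 0.8680 bits


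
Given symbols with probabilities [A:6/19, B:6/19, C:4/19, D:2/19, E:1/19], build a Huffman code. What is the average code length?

Huffman tree construction:
Combine smallest probabilities repeatedly
Resulting codes:
  A: 10 (length 2)
  B: 11 (length 2)
  C: 01 (length 2)
  D: 001 (length 3)
  E: 000 (length 3)
Average length = Σ p(s) × length(s) = 2.1579 bits


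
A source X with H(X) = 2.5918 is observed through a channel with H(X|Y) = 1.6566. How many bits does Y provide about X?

I(X;Y) = H(X) - H(X|Y)
I(X;Y) = 2.5918 - 1.6566 = 0.9352 bits


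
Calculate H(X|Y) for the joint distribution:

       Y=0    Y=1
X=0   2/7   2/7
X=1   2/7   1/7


H(X|Y) = Σ_y p(y) H(X|Y=y)
  p(Y=0) = 4/7, H(X|Y=0) = 1.0000
  p(Y=1) = 3/7, H(X|Y=1) = 0.9183
H(X|Y) = 0.5714×1.0000 + 0.4286×0.9183 = 0.9650 bits


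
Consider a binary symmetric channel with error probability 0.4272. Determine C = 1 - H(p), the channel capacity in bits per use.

For BSC with error probability p:
C = 1 - H(p) where H(p) is binary entropy
H(0.4272) = -0.4272 × log₂(0.4272) - 0.5728 × log₂(0.5728)
H(p) = 0.9847
C = 1 - 0.9847 = 0.0153 bits/use


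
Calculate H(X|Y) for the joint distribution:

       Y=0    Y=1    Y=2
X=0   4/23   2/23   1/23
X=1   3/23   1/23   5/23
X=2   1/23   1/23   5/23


H(X|Y) = Σ_y p(y) H(X|Y=y)
  p(Y=0) = 8/23, H(X|Y=0) = 1.4056
  p(Y=1) = 4/23, H(X|Y=1) = 1.5000
  p(Y=2) = 11/23, H(X|Y=2) = 1.3486
H(X|Y) = 0.3478×1.4056 + 0.1739×1.5000 + 0.4783×1.3486 = 1.3948 bits


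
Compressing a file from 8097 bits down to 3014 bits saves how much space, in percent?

Space savings = (1 - Compressed/Original) × 100%
= (1 - 3014/8097) × 100%
= 62.78%


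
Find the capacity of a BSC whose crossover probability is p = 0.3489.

For BSC with error probability p:
C = 1 - H(p) where H(p) is binary entropy
H(0.3489) = -0.3489 × log₂(0.3489) - 0.6511 × log₂(0.6511)
H(p) = 0.9331
C = 1 - 0.9331 = 0.0669 bits/use


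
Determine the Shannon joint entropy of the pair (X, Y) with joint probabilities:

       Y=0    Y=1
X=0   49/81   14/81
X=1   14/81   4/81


H(X,Y) = -Σ p(x,y) log₂ p(x,y)
  p(0,0)=49/81: -0.6049 × log₂(0.6049) = 0.4387
  p(0,1)=14/81: -0.1728 × log₂(0.1728) = 0.4377
  p(1,0)=14/81: -0.1728 × log₂(0.1728) = 0.4377
  p(1,1)=4/81: -0.0494 × log₂(0.0494) = 0.2143
H(X,Y) = 1.5284 bits


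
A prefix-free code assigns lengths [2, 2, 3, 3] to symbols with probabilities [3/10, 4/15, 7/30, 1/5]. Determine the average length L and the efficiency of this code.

Average length L = Σ p_i × l_i = 2.4333 bits
Entropy H = 1.9839 bits
Efficiency η = H/L × 100% = 81.53%


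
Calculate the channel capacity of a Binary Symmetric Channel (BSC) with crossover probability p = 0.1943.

For BSC with error probability p:
C = 1 - H(p) where H(p) is binary entropy
H(0.1943) = -0.1943 × log₂(0.1943) - 0.8057 × log₂(0.8057)
H(p) = 0.7104
C = 1 - 0.7104 = 0.2896 bits/use


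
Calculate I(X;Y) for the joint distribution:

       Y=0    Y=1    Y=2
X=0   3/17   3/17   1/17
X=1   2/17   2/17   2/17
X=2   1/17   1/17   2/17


H(X) = 1.5486, H(Y) = 1.5799, H(X,Y) = 3.0575
I(X;Y) = H(X) + H(Y) - H(X,Y) = 0.0710 bits


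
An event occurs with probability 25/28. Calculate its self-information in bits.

Information content I(x) = -log₂(p(x))
I = -log₂(25/28) = -log₂(0.8929)
I = 0.1635 bits


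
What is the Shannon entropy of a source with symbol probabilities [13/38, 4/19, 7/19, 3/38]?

H(X) = -Σ p(x) log₂ p(x)
  -13/38 × log₂(13/38) = 0.5294
  -4/19 × log₂(4/19) = 0.4732
  -7/19 × log₂(7/19) = 0.5307
  -3/38 × log₂(3/38) = 0.2892
H(X) = 1.8226 bits


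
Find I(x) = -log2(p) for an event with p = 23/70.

Information content I(x) = -log₂(p(x))
I = -log₂(23/70) = -log₂(0.3286)
I = 1.6057 bits


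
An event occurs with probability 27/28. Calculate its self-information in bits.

Information content I(x) = -log₂(p(x))
I = -log₂(27/28) = -log₂(0.9643)
I = 0.0525 bits


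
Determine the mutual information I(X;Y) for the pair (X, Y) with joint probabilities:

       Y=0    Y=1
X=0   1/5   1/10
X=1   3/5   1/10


H(X) = 0.8813, H(Y) = 0.7219, H(X,Y) = 1.5710
I(X;Y) = H(X) + H(Y) - H(X,Y) = 0.0323 bits


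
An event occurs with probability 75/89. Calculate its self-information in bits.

Information content I(x) = -log₂(p(x))
I = -log₂(75/89) = -log₂(0.8427)
I = 0.2469 bits


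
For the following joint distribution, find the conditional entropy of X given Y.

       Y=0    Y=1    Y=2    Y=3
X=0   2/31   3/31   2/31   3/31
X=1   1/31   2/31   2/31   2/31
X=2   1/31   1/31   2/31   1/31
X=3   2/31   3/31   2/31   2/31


H(X|Y) = Σ_y p(y) H(X|Y=y)
  p(Y=0) = 6/31, H(X|Y=0) = 1.9183
  p(Y=1) = 9/31, H(X|Y=1) = 1.8911
  p(Y=2) = 8/31, H(X|Y=2) = 2.0000
  p(Y=3) = 8/31, H(X|Y=3) = 1.9056
H(X|Y) = 0.1935×1.9183 + 0.2903×1.8911 + 0.2581×2.0000 + 0.2581×1.9056 = 1.9282 bits


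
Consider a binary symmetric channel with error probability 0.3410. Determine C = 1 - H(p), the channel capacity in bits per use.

For BSC with error probability p:
C = 1 - H(p) where H(p) is binary entropy
H(0.3410) = -0.3410 × log₂(0.3410) - 0.6590 × log₂(0.6590)
H(p) = 0.9258
C = 1 - 0.9258 = 0.0742 bits/use


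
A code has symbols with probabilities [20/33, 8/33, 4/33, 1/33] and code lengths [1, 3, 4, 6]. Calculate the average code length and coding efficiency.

Average length L = Σ p_i × l_i = 2.0000 bits
Entropy H = 1.4553 bits
Efficiency η = H/L × 100% = 72.77%


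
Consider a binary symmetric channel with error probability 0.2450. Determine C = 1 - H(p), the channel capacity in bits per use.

For BSC with error probability p:
C = 1 - H(p) where H(p) is binary entropy
H(0.2450) = -0.2450 × log₂(0.2450) - 0.7550 × log₂(0.7550)
H(p) = 0.8033
C = 1 - 0.8033 = 0.1967 bits/use


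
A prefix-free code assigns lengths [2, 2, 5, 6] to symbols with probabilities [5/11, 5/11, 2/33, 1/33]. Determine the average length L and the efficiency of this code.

Average length L = Σ p_i × l_i = 2.3030 bits
Entropy H = 1.4321 bits
Efficiency η = H/L × 100% = 62.18%


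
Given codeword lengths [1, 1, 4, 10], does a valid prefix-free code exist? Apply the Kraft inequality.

Kraft inequality: Σ 2^(-l_i) ≤ 1 for prefix-free code
Calculating: 2^(-1) + 2^(-1) + 2^(-4) + 2^(-10)
= 0.5 + 0.5 + 0.0625 + 0.0009765625
= 1.0635
Since 1.0635 > 1, prefix-free code does not exist


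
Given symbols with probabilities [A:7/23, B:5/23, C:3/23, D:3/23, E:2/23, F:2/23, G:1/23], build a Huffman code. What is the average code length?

Huffman tree construction:
Combine smallest probabilities repeatedly
Resulting codes:
  A: 11 (length 2)
  B: 00 (length 2)
  C: 011 (length 3)
  D: 100 (length 3)
  E: 1011 (length 4)
  F: 010 (length 3)
  G: 1010 (length 4)
Average length = Σ p(s) × length(s) = 2.6087 bits


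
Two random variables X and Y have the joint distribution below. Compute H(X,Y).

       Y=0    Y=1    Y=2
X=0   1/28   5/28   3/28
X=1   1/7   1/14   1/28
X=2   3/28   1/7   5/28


H(X,Y) = -Σ p(x,y) log₂ p(x,y)
  p(0,0)=1/28: -0.0357 × log₂(0.0357) = 0.1717
  p(0,1)=5/28: -0.1786 × log₂(0.1786) = 0.4438
  p(0,2)=3/28: -0.1071 × log₂(0.1071) = 0.3453
  p(1,0)=1/7: -0.1429 × log₂(0.1429) = 0.4011
  p(1,1)=1/14: -0.0714 × log₂(0.0714) = 0.2720
  p(1,2)=1/28: -0.0357 × log₂(0.0357) = 0.1717
  p(2,0)=3/28: -0.1071 × log₂(0.1071) = 0.3453
  p(2,1)=1/7: -0.1429 × log₂(0.1429) = 0.4011
  p(2,2)=5/28: -0.1786 × log₂(0.1786) = 0.4438
H(X,Y) = 2.9956 bits


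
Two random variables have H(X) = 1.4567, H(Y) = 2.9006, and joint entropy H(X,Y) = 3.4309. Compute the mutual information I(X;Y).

I(X;Y) = H(X) + H(Y) - H(X,Y)
I(X;Y) = 1.4567 + 2.9006 - 3.4309 = 0.9264 bits


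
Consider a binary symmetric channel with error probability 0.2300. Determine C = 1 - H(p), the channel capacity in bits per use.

For BSC with error probability p:
C = 1 - H(p) where H(p) is binary entropy
H(0.2300) = -0.2300 × log₂(0.2300) - 0.7700 × log₂(0.7700)
H(p) = 0.7780
C = 1 - 0.7780 = 0.2220 bits/use


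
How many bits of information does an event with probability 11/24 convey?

Information content I(x) = -log₂(p(x))
I = -log₂(11/24) = -log₂(0.4583)
I = 1.1255 bits


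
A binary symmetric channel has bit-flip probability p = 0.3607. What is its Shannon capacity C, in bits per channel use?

For BSC with error probability p:
C = 1 - H(p) where H(p) is binary entropy
H(0.3607) = -0.3607 × log₂(0.3607) - 0.6393 × log₂(0.6393)
H(p) = 0.9433
C = 1 - 0.9433 = 0.0567 bits/use


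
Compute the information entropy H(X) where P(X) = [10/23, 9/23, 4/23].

H(X) = -Σ p(x) log₂ p(x)
  -10/23 × log₂(10/23) = 0.5224
  -9/23 × log₂(9/23) = 0.5297
  -4/23 × log₂(4/23) = 0.4389
H(X) = 1.4910 bits


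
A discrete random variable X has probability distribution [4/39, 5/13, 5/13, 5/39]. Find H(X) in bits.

H(X) = -Σ p(x) log₂ p(x)
  -4/39 × log₂(4/39) = 0.3370
  -5/13 × log₂(5/13) = 0.5302
  -5/13 × log₂(5/13) = 0.5302
  -5/39 × log₂(5/39) = 0.3799
H(X) = 1.7773 bits


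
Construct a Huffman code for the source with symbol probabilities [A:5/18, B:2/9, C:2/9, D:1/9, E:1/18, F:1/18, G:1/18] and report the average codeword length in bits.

Huffman tree construction:
Combine smallest probabilities repeatedly
Resulting codes:
  A: 10 (length 2)
  B: 00 (length 2)
  C: 01 (length 2)
  D: 1111 (length 4)
  E: 1100 (length 4)
  F: 1101 (length 4)
  G: 1110 (length 4)
Average length = Σ p(s) × length(s) = 2.5556 bits


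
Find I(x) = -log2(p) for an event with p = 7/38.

Information content I(x) = -log₂(p(x))
I = -log₂(7/38) = -log₂(0.1842)
I = 2.4406 bits


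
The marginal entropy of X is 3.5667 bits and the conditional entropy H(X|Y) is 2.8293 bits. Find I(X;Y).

I(X;Y) = H(X) - H(X|Y)
I(X;Y) = 3.5667 - 2.8293 = 0.7374 bits


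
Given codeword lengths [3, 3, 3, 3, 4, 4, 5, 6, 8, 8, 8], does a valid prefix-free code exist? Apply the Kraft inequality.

Kraft inequality: Σ 2^(-l_i) ≤ 1 for prefix-free code
Calculating: 2^(-3) + 2^(-3) + 2^(-3) + 2^(-3) + 2^(-4) + 2^(-4) + 2^(-5) + 2^(-6) + 2^(-8) + 2^(-8) + 2^(-8)
= 0.125 + 0.125 + 0.125 + 0.125 + 0.0625 + 0.0625 + 0.03125 + 0.015625 + 0.00390625 + 0.00390625 + 0.00390625
= 0.6836
Since 0.6836 ≤ 1, prefix-free code exists


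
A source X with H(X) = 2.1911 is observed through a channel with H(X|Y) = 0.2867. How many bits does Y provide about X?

I(X;Y) = H(X) - H(X|Y)
I(X;Y) = 2.1911 - 0.2867 = 1.9044 bits


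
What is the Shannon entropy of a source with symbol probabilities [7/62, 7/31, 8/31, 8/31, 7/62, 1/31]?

H(X) = -Σ p(x) log₂ p(x)
  -7/62 × log₂(7/62) = 0.3553
  -7/31 × log₂(7/31) = 0.4848
  -8/31 × log₂(8/31) = 0.5043
  -8/31 × log₂(8/31) = 0.5043
  -7/62 × log₂(7/62) = 0.3553
  -1/31 × log₂(1/31) = 0.1598
H(X) = 2.3638 bits


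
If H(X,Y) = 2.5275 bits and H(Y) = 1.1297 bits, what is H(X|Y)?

Chain rule: H(X,Y) = H(X|Y) + H(Y)
H(X|Y) = H(X,Y) - H(Y) = 2.5275 - 1.1297 = 1.3978 bits


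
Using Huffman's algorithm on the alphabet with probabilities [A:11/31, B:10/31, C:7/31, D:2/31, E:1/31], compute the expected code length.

Huffman tree construction:
Combine smallest probabilities repeatedly
Resulting codes:
  A: 0 (length 1)
  B: 10 (length 2)
  C: 111 (length 3)
  D: 1101 (length 4)
  E: 1100 (length 4)
Average length = Σ p(s) × length(s) = 2.0645 bits


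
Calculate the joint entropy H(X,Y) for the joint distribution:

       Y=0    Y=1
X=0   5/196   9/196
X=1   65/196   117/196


H(X,Y) = -Σ p(x,y) log₂ p(x,y)
  p(0,0)=5/196: -0.0255 × log₂(0.0255) = 0.1350
  p(0,1)=9/196: -0.0459 × log₂(0.0459) = 0.2041
  p(1,0)=65/196: -0.3316 × log₂(0.3316) = 0.5281
  p(1,1)=117/196: -0.5969 × log₂(0.5969) = 0.4443
H(X,Y) = 1.3115 bits


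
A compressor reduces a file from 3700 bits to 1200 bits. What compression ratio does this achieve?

Compression ratio = Original / Compressed
= 3700 / 1200 = 3.08:1


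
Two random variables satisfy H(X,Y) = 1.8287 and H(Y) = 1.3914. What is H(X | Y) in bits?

Chain rule: H(X,Y) = H(X|Y) + H(Y)
H(X|Y) = H(X,Y) - H(Y) = 1.8287 - 1.3914 = 0.4373 bits


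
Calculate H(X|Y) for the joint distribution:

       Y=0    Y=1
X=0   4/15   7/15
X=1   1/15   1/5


H(X|Y) = Σ_y p(y) H(X|Y=y)
  p(Y=0) = 1/3, H(X|Y=0) = 0.7219
  p(Y=1) = 2/3, H(X|Y=1) = 0.8813
H(X|Y) = 0.3333×0.7219 + 0.6667×0.8813 = 0.8282 bits


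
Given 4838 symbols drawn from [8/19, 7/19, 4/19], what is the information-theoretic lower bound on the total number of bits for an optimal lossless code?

Entropy H = 1.5294 bits/symbol
Minimum bits = H × n = 1.5294 × 4838
= 7399.37 bits


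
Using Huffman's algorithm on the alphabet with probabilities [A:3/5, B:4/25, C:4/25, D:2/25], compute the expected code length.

Huffman tree construction:
Combine smallest probabilities repeatedly
Resulting codes:
  A: 1 (length 1)
  B: 011 (length 3)
  C: 00 (length 2)
  D: 010 (length 3)
Average length = Σ p(s) × length(s) = 1.6400 bits
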